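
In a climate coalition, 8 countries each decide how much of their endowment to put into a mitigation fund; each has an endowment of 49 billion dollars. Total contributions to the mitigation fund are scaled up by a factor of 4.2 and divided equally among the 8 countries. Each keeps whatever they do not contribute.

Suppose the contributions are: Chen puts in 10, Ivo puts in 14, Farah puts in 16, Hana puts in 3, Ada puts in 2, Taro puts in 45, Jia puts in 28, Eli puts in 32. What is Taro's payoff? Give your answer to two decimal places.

Total contributed: 10 + 14 + 16 + 3 + 2 + 45 + 28 + 32 = 150.
Each receives 4.2 × 150 / 8 = 78.75 from the mitigation fund.
Taro keeps 49 − 45 = 4, so Taro's payoff is 4 + 78.75 = 82.75.

82.75 billion dollars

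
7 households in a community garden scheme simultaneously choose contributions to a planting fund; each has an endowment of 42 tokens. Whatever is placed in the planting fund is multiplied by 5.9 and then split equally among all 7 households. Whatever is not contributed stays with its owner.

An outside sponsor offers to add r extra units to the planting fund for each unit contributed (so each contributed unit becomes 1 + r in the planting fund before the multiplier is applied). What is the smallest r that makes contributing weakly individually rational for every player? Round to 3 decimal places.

With matching at rate r, one contributed unit becomes (1 + r) in the planting fund and returns 5.9 × (1 + r) / 7 to the contributor.
Setting this equal to 1: 1 + r = 7/5.9 = 1.1864.
So the minimum matching rate is r = 1.1864 − 1 = 0.186.

0.186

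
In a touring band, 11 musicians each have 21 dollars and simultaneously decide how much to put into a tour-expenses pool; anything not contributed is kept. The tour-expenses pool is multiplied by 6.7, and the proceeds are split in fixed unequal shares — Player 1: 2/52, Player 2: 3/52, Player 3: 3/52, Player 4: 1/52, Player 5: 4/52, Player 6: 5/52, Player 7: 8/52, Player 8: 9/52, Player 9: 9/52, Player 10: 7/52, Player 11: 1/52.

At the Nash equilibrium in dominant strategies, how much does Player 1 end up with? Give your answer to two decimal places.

For player j, contributing a unit is worthwhile iff 6.7 × (j's share) ≥ 1, i.e. iff j's share is at least 0.1493.
Player 7, Player 8 and Player 9 clear that bar, contributing 21 each; the remaining 8 contribute 0. Total contributed: 63.
Player 1 keeps 21 and receives 6.7 × 63 × 2/52 = 16.23 from the tour-expenses pool, for a payoff of 37.23.

37.23 dollars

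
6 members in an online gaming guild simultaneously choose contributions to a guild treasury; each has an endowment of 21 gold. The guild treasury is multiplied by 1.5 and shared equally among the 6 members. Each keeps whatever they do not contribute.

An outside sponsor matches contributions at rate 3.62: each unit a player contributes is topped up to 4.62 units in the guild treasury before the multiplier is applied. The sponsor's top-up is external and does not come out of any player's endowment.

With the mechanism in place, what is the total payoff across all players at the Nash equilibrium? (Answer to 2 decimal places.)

The effective private return per unit is now 1.5 × 4.62 / 6 = 1.1550 > 1, so every player's dominant strategy flips to full contribution.
So the Nash equilibrium is full contribution by all 6; the group earns 1.5 × 4.62 × 126 = 873.18.

873.18 gold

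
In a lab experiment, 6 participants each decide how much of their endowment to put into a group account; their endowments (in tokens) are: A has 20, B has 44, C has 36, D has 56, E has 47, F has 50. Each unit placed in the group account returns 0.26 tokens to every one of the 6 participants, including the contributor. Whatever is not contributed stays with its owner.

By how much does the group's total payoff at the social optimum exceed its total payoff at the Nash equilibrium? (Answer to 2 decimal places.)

The private return per contributed unit is 0.26 < 1 for everyone, so the Nash equilibrium is zero contribution and the group total is Σ E_j = 20 + 44 + 36 + 56 + 47 + 50 = 253.
Each contributed unit returns 1.560 to the group, so the social optimum is full contribution by everyone: group total = 1.560 × 253 = 394.68.
Efficiency loss = (1.560 − 1) × 253 = 141.68.

141.68 tokens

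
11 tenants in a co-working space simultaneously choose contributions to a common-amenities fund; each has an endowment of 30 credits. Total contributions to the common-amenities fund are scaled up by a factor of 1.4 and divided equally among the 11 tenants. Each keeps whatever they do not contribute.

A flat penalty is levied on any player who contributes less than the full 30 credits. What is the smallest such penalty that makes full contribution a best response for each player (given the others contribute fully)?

26.18 credits

Given the others contribute fully, the best deviation is to contribute 0 (any partial contribution still incurs the fine and gives up units whose private return 0.1273 is below 1).
Deviating from 30 to 0 saves 30 credits but forfeits the deviator's share of the drop in the common-amenities fund: 1.4/11 × 30 = 3.82.
So the deviation gain is 30 − 3.82 = 26.18, and the fine must be at least 26.18 credits to wipe it out.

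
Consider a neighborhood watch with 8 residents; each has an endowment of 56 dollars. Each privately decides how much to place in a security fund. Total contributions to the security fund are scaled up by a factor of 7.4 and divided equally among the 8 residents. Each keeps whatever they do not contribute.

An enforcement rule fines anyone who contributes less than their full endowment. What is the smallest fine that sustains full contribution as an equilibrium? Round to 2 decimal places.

4.20 dollars

Given the others contribute fully, the best deviation is to contribute 0 (any partial contribution still incurs the fine and gives up units whose private return 0.9250 is below 1).
Deviating from 56 to 0 saves 56 dollars but forfeits the deviator's share of the drop in the security fund: 7.4/8 × 56 = 51.80.
So the deviation gain is 56 − 51.80 = 4.20, and the fine must be at least 4.20 dollars to wipe it out.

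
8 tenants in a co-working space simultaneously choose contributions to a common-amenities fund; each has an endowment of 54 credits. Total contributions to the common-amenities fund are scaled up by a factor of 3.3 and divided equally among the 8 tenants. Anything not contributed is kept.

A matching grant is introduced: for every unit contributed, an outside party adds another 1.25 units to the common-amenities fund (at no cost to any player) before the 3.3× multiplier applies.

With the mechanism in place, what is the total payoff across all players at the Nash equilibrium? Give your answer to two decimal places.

432.00 credits

With the mechanism, a contributed unit returns 3.3 × 2.25 / 8 = 0.9281 per unit of net cost — still below 1 — so contributing 0 remains dominant for every player.
At the Nash equilibrium no one contributes; group total payoff = 8 × 54 = 432.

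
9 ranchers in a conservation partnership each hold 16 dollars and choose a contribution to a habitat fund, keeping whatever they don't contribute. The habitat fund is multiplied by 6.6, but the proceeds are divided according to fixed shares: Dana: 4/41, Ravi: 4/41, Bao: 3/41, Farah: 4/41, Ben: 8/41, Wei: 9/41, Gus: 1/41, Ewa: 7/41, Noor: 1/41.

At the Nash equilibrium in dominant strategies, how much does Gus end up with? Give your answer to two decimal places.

23.73 dollars

Player j's private return per contributed unit is 6.6 × (j's share). Contributing is weakly dominant for j when that share is at least 1/6.6 = 0.1515, and contributing 0 is dominant otherwise.
The shares above 0.1515 belong to Ben, Wei and Ewa, contributing 16 each; the remaining 6 contribute 0. Total contributed: 48.
Gus keeps 16 and receives 6.6 × 48 × 1/41 = 7.73 from the habitat fund, for a payoff of 23.73.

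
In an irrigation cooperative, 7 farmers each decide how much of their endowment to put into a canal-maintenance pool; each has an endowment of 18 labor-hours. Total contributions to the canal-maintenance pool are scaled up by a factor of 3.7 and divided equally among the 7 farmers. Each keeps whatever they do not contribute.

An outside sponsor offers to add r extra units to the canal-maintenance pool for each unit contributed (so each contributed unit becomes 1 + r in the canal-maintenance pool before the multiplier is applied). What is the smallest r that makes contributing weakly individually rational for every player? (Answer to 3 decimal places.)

0.892

With matching at rate r, one contributed unit becomes (1 + r) in the canal-maintenance pool and returns 3.7 × (1 + r) / 7 to the contributor.
Setting this equal to 1: 1 + r = 7/3.7 = 1.8919.
So the minimum matching rate is r = 1.8919 − 1 = 0.892.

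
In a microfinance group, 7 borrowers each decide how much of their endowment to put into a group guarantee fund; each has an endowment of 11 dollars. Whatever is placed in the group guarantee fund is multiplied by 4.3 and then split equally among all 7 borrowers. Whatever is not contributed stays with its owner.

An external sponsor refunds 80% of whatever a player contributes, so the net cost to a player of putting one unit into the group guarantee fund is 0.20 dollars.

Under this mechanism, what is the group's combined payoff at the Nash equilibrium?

392.70 dollars

With the mechanism, a contributed unit returns (4.3/7) / 0.20 = 3.0714 per unit of net cost to the contributor — now above 1 — so contributing fully is weakly dominant for every player.
So the Nash equilibrium is full contribution by all 7; the group earns 7 × (11 × 0.80 + 4.3 × 11) = 392.70.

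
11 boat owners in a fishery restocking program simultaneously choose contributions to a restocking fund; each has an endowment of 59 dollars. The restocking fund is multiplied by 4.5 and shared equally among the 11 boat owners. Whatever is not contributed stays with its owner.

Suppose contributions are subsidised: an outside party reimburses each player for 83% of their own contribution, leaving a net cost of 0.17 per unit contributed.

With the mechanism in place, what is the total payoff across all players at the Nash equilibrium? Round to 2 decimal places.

3459.17 dollars

With the mechanism, a contributed unit returns (4.5/11) / 0.17 = 2.4064 per unit of net cost to the contributor — now above 1 — so contributing fully is weakly dominant for every player.
At the Nash equilibrium everyone contributes 59. Group total payoff = 11 × (59 × 0.83 + 4.5 × 59) = 3459.17.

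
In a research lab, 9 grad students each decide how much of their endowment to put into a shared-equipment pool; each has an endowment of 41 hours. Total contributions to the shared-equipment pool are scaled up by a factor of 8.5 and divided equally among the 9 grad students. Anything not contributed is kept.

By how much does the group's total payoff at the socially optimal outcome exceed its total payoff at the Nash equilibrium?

Each contributed unit returns 8.5/9 = 0.9444 to its contributor — below 1 — so contributing 0 is dominant for every player. At the Nash equilibrium everyone keeps their 41, and the group total is 9 × 41 = 369.
Each contributed unit returns 8.500 to the group as a whole (0.9444 to each of 9 players), which exceeds 1, so the social optimum is full contribution: group total = 8.500 × 369 = 3136.50.
Efficiency loss = 3136.50 − 369 = 2767.50.

2767.50 hours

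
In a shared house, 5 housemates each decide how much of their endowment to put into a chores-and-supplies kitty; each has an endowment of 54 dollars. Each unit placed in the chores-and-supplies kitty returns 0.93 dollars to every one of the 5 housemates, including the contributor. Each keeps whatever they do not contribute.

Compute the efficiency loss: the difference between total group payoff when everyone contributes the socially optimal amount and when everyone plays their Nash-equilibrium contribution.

The private return per contributed unit is 0.93 < 1, so contributing 0 is dominant for every player. At the Nash equilibrium everyone keeps their 54, and the group total is 5 × 54 = 270.
Each contributed unit returns 4.650 to the group as a whole (0.93 to each of 5 players), which exceeds 1, so the social optimum is full contribution: group total = 4.650 × 270 = 1255.50.
Efficiency loss = 1255.50 − 270 = 985.50.

985.50 dollars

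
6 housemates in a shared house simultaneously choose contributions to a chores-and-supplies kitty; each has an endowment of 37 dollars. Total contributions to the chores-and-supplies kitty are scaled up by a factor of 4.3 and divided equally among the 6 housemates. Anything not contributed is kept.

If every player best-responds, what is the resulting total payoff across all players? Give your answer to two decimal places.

222.00 dollars

Each contributed unit returns 4.3/6 = 0.7167 to its contributor — below 1 — so contributing 0 is dominant for every player. At the Nash equilibrium everyone keeps their 37, and the group total is 6 × 37 = 222.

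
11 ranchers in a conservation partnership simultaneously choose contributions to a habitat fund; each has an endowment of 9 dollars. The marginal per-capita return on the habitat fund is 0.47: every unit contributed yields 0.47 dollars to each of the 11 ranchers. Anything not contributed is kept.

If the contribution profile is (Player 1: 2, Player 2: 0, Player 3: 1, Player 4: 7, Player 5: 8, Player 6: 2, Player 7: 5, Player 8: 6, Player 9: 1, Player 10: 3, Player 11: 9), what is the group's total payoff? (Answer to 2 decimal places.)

282.48 dollars

Total contributed: 2 + 0 + 1 + 7 + 8 + 2 + 5 + 6 + 1 + 3 + 9 = 44; total kept: 11 × 9 − 44 = 55.
The habitat fund pays out 0.47 × 11 × 44 = 227.48 in aggregate.
Group total = 55 + 227.48 = 282.48.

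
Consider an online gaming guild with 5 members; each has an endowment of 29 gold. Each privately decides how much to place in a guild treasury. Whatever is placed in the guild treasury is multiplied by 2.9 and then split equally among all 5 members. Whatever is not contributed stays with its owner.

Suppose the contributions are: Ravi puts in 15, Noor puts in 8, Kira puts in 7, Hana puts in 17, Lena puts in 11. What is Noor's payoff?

54.64 gold

Total contributed: 15 + 8 + 7 + 17 + 11 = 58.
Each receives 2.9 × 58 / 5 = 33.64 from the guild treasury.
Noor keeps 29 − 8 = 21, so Noor's payoff is 21 + 33.64 = 54.64.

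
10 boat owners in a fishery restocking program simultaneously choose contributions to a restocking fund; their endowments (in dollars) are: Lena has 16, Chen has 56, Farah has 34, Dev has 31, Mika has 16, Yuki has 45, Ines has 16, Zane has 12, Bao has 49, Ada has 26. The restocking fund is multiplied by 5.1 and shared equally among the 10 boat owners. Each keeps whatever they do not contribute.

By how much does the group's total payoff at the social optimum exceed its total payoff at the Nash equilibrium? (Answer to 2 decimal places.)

1234.10 dollars

The private return per contributed unit is 5.1/10 = 0.5100 < 1 for every player regardless of endowment, so the Nash equilibrium is zero contribution and the group total is Σ E_j = 16 + 56 + 34 + 31 + 16 + 45 + 16 + 12 + 49 + 26 = 301.
Each contributed unit returns 5.100 to the group, so the social optimum is full contribution by everyone: group total = 5.100 × 301 = 1535.10.
Efficiency loss = (5.100 − 1) × 301 = 1234.10.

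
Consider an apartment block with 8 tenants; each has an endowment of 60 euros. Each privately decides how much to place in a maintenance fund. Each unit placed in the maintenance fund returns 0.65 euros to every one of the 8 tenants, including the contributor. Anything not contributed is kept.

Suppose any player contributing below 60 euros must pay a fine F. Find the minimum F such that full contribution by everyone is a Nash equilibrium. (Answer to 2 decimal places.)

Given the others contribute fully, the best deviation is to contribute 0 (any partial contribution still incurs the fine and gives up units whose private return 0.65 is below 1).
Deviating from 60 to 0 saves 60 euros but forfeits the deviator's share of the drop in the maintenance fund: 0.65 × 60 = 39.00.
So the deviation gain is 60 − 39.00 = 21.00, and the fine must be at least 21.00 euros to wipe it out.

21.00 euros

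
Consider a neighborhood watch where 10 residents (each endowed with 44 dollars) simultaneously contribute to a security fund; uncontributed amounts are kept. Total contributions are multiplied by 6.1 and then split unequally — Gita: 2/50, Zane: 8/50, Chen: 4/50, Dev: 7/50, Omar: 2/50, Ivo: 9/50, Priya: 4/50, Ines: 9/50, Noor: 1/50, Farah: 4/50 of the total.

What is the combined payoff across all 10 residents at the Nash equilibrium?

888.80 dollars

A player with share s gets back 6.1·s per unit contributed, so full contribution is dominant for anyone with s > 1/6.1 = 0.1639 and zero contribution is dominant for anyone below.
Ivo and Ines are above the threshold, contributing 44 each; the remaining 8 contribute 0. Total contributed: 88.
The security fund pays out 6.1 × 88 = 536.80 in total (split across the unequal shares, but the aggregate is all that matters for the group sum).
The 8 free-riders keep 44 each, adding 352. Group total = 352 + 536.80 = 888.80.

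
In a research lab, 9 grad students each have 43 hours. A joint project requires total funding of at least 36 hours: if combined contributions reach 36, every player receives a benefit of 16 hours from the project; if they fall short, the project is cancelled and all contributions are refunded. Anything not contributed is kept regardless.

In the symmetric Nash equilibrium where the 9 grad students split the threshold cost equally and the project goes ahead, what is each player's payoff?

Equal share of the threshold: 36/9 = 4.
At this profile no one gains by cutting their contribution: any cut drops the total below 36, the project is cancelled, contributions are refunded, and the deviator ends with 43, which is less than 43 − 4 + 16 = 55. Contributing more than 4 just wastes the excess. So contributing exactly 4 is a best response.
Each player's payoff: 43 − 4 + 16 = 55.

55 hours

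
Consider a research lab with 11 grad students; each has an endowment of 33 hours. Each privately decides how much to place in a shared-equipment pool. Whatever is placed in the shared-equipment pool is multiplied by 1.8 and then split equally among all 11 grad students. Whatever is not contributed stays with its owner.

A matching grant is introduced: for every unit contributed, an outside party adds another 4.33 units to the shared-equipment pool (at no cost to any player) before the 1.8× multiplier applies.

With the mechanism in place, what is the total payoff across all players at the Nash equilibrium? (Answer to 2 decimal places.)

363.00 hours

Even with the mechanism, each unit contributed returns only 1.8 × 5.33 / 11 = 0.8722 per unit of net cost, so contributing nothing is still dominant.
Everyone keeps their endowment and the group total is 11 × 33 = 363.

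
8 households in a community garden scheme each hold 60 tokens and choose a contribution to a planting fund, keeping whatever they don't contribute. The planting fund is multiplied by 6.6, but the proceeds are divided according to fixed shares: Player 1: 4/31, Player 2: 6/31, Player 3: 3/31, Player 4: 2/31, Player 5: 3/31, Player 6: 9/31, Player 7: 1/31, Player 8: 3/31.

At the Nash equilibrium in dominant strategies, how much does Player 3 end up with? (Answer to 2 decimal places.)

For player j, contributing a unit is worthwhile iff 6.6 × (j's share) ≥ 1, i.e. iff j's share is at least 0.1515.
Player 2 and Player 6 clear that bar, contributing 60 each; the remaining 6 contribute 0. Total contributed: 120.
Player 3 keeps 60 and receives 6.6 × 120 × 3/31 = 76.65 from the planting fund, for a payoff of 136.65.

136.65 tokens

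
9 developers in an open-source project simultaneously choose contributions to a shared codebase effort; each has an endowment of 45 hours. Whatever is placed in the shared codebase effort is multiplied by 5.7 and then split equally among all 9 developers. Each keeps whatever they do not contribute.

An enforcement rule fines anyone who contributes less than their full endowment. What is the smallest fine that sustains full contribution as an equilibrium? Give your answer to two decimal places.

Given the others contribute fully, the best deviation is to contribute 0 (any partial contribution still incurs the fine and gives up units whose private return 0.6333 is below 1).
Deviating from 45 to 0 saves 45 hours but forfeits the deviator's share of the drop in the shared codebase effort: 5.7/9 × 45 = 28.50.
So the deviation gain is 45 − 28.50 = 16.50, and the fine must be at least 16.50 hours to wipe it out.

16.50 hours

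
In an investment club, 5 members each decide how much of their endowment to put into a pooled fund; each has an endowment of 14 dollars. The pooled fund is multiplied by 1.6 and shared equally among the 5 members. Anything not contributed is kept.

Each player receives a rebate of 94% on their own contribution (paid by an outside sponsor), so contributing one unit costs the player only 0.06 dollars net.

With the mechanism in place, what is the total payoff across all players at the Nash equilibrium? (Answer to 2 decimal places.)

177.80 dollars

With the mechanism, a contributed unit returns (1.6/5) / 0.06 = 5.3333 per unit of net cost to the contributor — now above 1 — so contributing fully is weakly dominant for every player.
At the Nash equilibrium everyone contributes 14. Group total payoff = 5 × (14 × 0.94 + 1.6 × 14) = 177.80.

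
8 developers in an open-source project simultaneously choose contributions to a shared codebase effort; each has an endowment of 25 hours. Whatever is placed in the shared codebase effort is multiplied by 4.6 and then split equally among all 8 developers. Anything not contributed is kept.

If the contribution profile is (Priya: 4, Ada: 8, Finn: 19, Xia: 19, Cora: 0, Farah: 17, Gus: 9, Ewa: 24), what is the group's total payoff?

560.00 hours

Total contributed: 4 + 8 + 19 + 19 + 0 + 17 + 9 + 24 = 100; total kept: 8 × 25 − 100 = 100.
The shared codebase effort pays out 4.6 × 100 = 460.00 in aggregate.
Group total = 100 + 460.00 = 560.00.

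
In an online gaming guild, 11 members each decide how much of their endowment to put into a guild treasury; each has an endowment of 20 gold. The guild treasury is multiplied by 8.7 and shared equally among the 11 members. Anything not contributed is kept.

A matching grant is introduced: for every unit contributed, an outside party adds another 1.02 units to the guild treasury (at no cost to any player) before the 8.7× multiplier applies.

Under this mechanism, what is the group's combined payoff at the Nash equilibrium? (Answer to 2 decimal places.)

3866.28 gold

With the mechanism, a contributed unit returns 8.7 × 2.02 / 11 = 1.5976 per unit of net cost to the contributor — now above 1 — so contributing fully is weakly dominant for every player.
So the Nash equilibrium is full contribution by all 11; the group earns 8.7 × 2.02 × 220 = 3866.28.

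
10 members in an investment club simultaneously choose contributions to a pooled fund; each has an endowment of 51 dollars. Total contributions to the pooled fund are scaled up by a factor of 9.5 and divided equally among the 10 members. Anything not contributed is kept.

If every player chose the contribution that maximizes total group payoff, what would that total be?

Each contributed unit returns 9.500 to the group as a whole (0.9500 to each of 10 players), which exceeds 1, so the social optimum is full contribution: group total = 9.500 × 510 = 4845.00.

4845.00 dollars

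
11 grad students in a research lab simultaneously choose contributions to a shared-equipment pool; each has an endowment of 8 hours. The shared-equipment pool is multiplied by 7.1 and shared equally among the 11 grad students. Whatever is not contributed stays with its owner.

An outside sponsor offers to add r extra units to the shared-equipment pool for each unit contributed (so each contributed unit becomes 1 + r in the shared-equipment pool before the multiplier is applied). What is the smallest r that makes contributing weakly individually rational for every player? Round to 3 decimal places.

With matching at rate r, one contributed unit becomes (1 + r) in the shared-equipment pool and returns 7.1 × (1 + r) / 11 to the contributor.
Setting this equal to 1: 1 + r = 11/7.1 = 1.5493.
So the minimum matching rate is r = 1.5493 − 1 = 0.549.

0.549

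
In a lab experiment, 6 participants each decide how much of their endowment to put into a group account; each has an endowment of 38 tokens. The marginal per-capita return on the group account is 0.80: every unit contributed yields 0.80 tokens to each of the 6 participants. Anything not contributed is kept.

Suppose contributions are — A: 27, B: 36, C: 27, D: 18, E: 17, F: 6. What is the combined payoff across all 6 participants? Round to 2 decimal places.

Total contributed: 27 + 36 + 27 + 18 + 17 + 6 = 131; total kept: 6 × 38 − 131 = 97.
The group account pays out 0.80 × 6 × 131 = 628.80 in aggregate.
Group total = 97 + 628.80 = 725.80.

725.80 tokens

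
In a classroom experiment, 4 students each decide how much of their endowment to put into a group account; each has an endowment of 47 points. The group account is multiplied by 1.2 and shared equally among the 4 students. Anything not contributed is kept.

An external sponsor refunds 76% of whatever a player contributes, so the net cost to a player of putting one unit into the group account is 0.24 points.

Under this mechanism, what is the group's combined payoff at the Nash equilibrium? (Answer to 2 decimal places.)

Under the mechanism each unit contributed yields (1.2/4) / 0.24 = 1.2500 back to its contributor per unit of net cost, which exceeds 1, making full contribution the dominant choice for everyone.
So the Nash equilibrium is full contribution by all 4; the group earns 4 × (47 × 0.76 + 1.2 × 47) = 368.48.

368.48 points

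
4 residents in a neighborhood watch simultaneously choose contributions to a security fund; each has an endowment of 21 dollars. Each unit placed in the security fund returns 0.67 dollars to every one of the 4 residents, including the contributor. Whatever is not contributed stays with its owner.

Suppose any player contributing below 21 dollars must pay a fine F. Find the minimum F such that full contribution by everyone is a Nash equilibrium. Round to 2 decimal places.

Given the others contribute fully, the best deviation is to contribute 0 (any partial contribution still incurs the fine and gives up units whose private return 0.67 is below 1).
Deviating from 21 to 0 saves 21 dollars but forfeits the deviator's share of the drop in the security fund: 0.67 × 21 = 14.07.
So the deviation gain is 21 − 14.07 = 6.93, and the fine must be at least 6.93 dollars to wipe it out.

6.93 dollars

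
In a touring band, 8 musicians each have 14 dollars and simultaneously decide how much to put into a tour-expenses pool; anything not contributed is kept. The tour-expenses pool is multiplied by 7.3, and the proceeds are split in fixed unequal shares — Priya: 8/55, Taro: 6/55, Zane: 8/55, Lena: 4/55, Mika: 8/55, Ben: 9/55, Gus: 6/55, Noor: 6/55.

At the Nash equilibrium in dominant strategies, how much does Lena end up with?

Player j's private return per contributed unit is 7.3 × (j's share). Contributing is weakly dominant for j when that share is at least 1/7.3 = 0.1370, and contributing 0 is dominant otherwise.
Priya, Zane, Mika and Ben clear that bar, contributing 14 each; the remaining 4 contribute 0. Total contributed: 56.
Lena keeps 14 and receives 7.3 × 56 × 4/55 = 29.73 from the tour-expenses pool, for a payoff of 43.73.

43.73 dollars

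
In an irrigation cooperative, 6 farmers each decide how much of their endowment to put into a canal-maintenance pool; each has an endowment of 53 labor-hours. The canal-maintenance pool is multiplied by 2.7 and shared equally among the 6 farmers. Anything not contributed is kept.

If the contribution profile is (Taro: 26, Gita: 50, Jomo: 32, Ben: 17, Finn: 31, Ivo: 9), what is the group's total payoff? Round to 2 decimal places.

598.50 labor-hours

Total contributed: 26 + 50 + 32 + 17 + 31 + 9 = 165; total kept: 6 × 53 − 165 = 153.
The canal-maintenance pool pays out 2.7 × 165 = 445.50 in aggregate.
Group total = 153 + 445.50 = 598.50.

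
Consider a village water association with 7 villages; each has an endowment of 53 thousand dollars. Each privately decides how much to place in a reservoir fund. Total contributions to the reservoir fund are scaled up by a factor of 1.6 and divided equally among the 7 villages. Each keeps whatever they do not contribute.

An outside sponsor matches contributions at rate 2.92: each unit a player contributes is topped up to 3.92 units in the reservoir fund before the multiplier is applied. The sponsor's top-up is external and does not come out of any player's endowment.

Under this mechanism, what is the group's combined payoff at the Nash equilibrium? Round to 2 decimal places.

The effective private return is 1.6 × 3.92 / 7 = 0.8960, which is still under 1, so the mechanism doesn't change anyone's dominant strategy: zero contribution.
Everyone keeps their endowment and the group total is 7 × 53 = 371.

371.00 thousand dollars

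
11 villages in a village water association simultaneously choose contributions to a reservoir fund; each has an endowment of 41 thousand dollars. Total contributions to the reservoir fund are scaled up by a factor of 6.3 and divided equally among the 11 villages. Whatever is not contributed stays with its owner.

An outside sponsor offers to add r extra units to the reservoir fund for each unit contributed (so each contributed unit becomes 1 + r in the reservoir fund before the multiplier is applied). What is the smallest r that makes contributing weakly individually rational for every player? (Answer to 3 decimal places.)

With matching at rate r, one contributed unit becomes (1 + r) in the reservoir fund and returns 6.3 × (1 + r) / 11 to the contributor.
Setting this equal to 1: 1 + r = 11/6.3 = 1.7460.
So the minimum matching rate is r = 1.7460 − 1 = 0.746.

0.746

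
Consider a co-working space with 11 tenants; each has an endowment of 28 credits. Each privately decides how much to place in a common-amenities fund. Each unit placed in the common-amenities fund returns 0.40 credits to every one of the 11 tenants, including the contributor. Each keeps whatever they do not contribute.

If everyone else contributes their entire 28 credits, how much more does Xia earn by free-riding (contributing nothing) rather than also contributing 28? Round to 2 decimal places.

16.80 credits

Switching from a contribution of 28 to 0 lets Xia keep an extra 28 credits, but lowers the common-amenities fund by 28, which costs Xia their own share of that drop: 0.40 × 28 = 11.20.
Net gain = 28 − 11.20 = 16.80. The private return per contributed unit (0.40) is below 1, so free-riding is indeed the best response regardless of what the others do.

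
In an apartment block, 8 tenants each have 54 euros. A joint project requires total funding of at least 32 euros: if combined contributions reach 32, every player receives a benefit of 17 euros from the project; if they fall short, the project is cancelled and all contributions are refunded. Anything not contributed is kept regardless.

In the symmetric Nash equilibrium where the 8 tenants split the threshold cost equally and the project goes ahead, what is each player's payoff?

67 euros

Equal share of the threshold: 32/8 = 4.
At this profile no one gains by cutting their contribution: any cut drops the total below 32, the project is cancelled, contributions are refunded, and the deviator ends with 54, which is less than 54 − 4 + 17 = 67. Contributing more than 4 just wastes the excess. So contributing exactly 4 is a best response.
Each player's payoff: 54 − 4 + 17 = 67.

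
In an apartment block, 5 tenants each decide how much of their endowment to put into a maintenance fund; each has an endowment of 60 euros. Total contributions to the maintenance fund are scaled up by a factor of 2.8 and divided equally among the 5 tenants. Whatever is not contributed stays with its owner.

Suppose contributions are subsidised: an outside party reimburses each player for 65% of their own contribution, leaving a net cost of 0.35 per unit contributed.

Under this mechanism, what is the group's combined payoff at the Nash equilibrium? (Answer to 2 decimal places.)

1035.00 euros

With the mechanism, a contributed unit returns (2.8/5) / 0.35 = 1.6000 per unit of net cost to the contributor — now above 1 — so contributing fully is weakly dominant for every player.
So the Nash equilibrium is full contribution by all 5; the group earns 5 × (60 × 0.65 + 2.8 × 60) = 1035.00.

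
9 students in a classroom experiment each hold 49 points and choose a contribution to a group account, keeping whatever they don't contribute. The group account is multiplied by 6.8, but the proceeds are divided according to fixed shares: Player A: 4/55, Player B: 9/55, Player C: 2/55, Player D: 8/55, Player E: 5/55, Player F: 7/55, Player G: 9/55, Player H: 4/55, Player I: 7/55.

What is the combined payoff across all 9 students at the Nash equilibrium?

1009.40 points

Each unit j contributes comes back to j as 6.8 × (j's share), so j prefers to contribute only if that share exceeds 1/6.8 = 0.1471; otherwise keeping the unit dominates.
The shares above 0.1471 belong to Player B and Player G, contributing 49 each; the remaining 7 contribute 0. Total contributed: 98.
The group account pays out 6.8 × 98 = 666.40 in total (split across the unequal shares, but the aggregate is all that matters for the group sum).
The 7 free-riders keep 49 each, adding 343. Group total = 343 + 666.40 = 1009.40.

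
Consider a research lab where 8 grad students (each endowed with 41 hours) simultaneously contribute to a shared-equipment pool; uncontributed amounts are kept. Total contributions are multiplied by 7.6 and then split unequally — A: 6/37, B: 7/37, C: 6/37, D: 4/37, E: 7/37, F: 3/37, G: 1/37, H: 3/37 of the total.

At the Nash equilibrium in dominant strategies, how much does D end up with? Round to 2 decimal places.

175.75 hours

Player j's private return per contributed unit is 7.6 × (j's share). Contributing is weakly dominant for j when that share is at least 1/7.6 = 0.1316, and contributing 0 is dominant otherwise.
The shares above 0.1316 belong to A, B, C and E, contributing 41 each; the remaining 4 contribute 0. Total contributed: 164.
D keeps 41 and receives 7.6 × 164 × 4/37 = 134.75 from the shared-equipment pool, for a payoff of 175.75.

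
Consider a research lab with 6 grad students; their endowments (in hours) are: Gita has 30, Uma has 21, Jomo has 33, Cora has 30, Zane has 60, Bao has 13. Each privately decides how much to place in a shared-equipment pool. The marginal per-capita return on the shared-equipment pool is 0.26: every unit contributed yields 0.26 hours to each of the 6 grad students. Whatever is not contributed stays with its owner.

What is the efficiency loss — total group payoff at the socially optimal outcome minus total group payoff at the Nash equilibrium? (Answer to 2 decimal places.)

104.72 hours

The private return per contributed unit is 0.26 < 1 for everyone, so the Nash equilibrium is zero contribution and the group total is Σ E_j = 30 + 21 + 33 + 30 + 60 + 13 = 187.
Each contributed unit returns 1.560 to the group, so the social optimum is full contribution by everyone: group total = 1.560 × 187 = 291.72.
Efficiency loss = (1.560 − 1) × 187 = 104.72.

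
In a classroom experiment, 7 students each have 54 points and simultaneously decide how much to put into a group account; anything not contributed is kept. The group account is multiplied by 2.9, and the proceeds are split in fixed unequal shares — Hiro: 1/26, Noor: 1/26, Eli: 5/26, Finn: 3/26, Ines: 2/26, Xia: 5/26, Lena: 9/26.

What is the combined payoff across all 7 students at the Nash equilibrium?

480.60 points

Player j's private return per contributed unit is 2.9 × (j's share). Contributing is weakly dominant for j when that share is at least 1/2.9 = 0.3448, and contributing 0 is dominant otherwise.
Only Lena (9/26) clears that bar, contributing 54; the remaining 6 contribute 0. Total contributed: 54.
The group account pays out 2.9 × 54 = 156.60 in total (split across the unequal shares, but the aggregate is all that matters for the group sum).
The 6 free-riders keep 54 each, adding 324. Group total = 324 + 156.60 = 480.60.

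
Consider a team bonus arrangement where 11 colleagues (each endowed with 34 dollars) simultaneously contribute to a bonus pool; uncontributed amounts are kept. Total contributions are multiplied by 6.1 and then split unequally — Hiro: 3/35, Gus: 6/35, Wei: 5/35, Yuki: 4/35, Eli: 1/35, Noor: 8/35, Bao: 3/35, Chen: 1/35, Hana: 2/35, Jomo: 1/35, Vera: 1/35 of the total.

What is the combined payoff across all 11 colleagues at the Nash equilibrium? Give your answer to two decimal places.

720.80 dollars

Each unit j contributes comes back to j as 6.1 × (j's share), so j prefers to contribute only if that share exceeds 1/6.1 = 0.1639; otherwise keeping the unit dominates.
Gus and Noor are above the threshold, contributing 34 each; the remaining 9 contribute 0. Total contributed: 68.
The bonus pool pays out 6.1 × 68 = 414.80 in total (split across the unequal shares, but the aggregate is all that matters for the group sum).
The 9 free-riders keep 34 each, adding 306. Group total = 306 + 414.80 = 720.80.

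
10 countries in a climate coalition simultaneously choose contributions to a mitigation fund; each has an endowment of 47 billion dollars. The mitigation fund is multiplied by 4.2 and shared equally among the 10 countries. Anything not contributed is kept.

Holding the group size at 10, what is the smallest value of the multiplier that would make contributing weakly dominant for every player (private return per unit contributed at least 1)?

10

A contributed unit returns (multiplier)/10 to its contributor.
This reaches 1 exactly when the multiplier is 10.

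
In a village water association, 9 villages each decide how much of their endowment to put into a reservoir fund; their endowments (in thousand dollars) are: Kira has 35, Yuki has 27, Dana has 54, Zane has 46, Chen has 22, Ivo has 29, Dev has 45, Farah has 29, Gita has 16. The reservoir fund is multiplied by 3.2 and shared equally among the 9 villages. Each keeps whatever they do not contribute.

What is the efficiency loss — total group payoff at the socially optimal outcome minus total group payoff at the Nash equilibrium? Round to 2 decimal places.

666.60 thousand dollars

The private return per contributed unit is 3.2/9 = 0.3556 < 1 for every player regardless of endowment, so the Nash equilibrium is zero contribution and the group total is Σ E_j = 35 + 27 + 54 + 46 + 22 + 29 + 45 + 29 + 16 = 303.
Each contributed unit returns 3.200 to the group, so the social optimum is full contribution by everyone: group total = 3.200 × 303 = 969.60.
Efficiency loss = (3.200 − 1) × 303 = 666.60.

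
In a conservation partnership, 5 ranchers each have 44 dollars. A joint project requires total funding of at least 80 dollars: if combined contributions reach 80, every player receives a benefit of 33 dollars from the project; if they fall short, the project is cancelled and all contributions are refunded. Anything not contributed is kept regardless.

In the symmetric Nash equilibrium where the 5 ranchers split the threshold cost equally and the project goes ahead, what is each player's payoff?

61 dollars

Equal share of the threshold: 80/5 = 16.
At this profile no one gains by cutting their contribution: any cut drops the total below 80, the project is cancelled, contributions are refunded, and the deviator ends with 44, which is less than 44 − 16 + 33 = 61. Contributing more than 16 just wastes the excess. So contributing exactly 16 is a best response.
Each player's payoff: 44 − 16 + 33 = 61.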